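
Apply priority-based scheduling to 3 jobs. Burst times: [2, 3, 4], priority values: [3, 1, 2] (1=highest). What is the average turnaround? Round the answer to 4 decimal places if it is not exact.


Sort by priority (ascending = highest first):
Order: [(1, 3), (2, 4), (3, 2)]
Completion times:
  Priority 1, burst=3, C=3
  Priority 2, burst=4, C=7
  Priority 3, burst=2, C=9
Average turnaround = 19/3 = 6.3333

6.3333


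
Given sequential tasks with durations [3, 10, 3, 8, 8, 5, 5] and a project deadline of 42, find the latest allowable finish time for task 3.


LF(activity 3) = deadline - sum of successor durations
Successors: activities 4 through 7 with durations [8, 8, 5, 5]
Sum of successor durations = 26
LF = 42 - 26 = 16

16


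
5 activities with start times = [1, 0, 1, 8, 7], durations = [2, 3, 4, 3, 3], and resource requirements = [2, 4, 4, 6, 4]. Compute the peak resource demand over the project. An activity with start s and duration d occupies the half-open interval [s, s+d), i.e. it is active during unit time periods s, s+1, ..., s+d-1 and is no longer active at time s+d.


Each activity i is active on [start_i, start_i + duration_i).
Compute total resource usage per time slot:
  t=0: active resources = [4], total = 4
  t=1: active resources = [2, 4, 4], total = 10
  t=2: active resources = [2, 4, 4], total = 10
  t=3: active resources = [4], total = 4
  t=4: active resources = [4], total = 4
  t=5: active resources = [], total = 0
  t=6: active resources = [], total = 0
  t=7: active resources = [4], total = 4
  t=8: active resources = [6, 4], total = 10
  t=9: active resources = [6, 4], total = 10
  t=10: active resources = [6], total = 6
Peak resource demand = 10

10


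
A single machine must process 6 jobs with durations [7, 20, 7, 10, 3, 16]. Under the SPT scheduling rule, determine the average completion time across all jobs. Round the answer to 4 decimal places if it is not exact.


Sort jobs by processing time (SPT order): [3, 7, 7, 10, 16, 20]
Compute completion times sequentially:
  Job 1: processing = 3, completes at 3
  Job 2: processing = 7, completes at 10
  Job 3: processing = 7, completes at 17
  Job 4: processing = 10, completes at 27
  Job 5: processing = 16, completes at 43
  Job 6: processing = 20, completes at 63
Sum of completion times = 163
Average completion time = 163/6 = 27.1667

27.1667


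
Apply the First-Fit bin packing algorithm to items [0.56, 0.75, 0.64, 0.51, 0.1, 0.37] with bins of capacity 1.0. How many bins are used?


Place items sequentially using First-Fit:
  Item 0.56 -> new Bin 1
  Item 0.75 -> new Bin 2
  Item 0.64 -> new Bin 3
  Item 0.51 -> new Bin 4
  Item 0.1 -> Bin 1 (now 0.66)
  Item 0.37 -> Bin 4 (now 0.88)
Total bins used = 4

4


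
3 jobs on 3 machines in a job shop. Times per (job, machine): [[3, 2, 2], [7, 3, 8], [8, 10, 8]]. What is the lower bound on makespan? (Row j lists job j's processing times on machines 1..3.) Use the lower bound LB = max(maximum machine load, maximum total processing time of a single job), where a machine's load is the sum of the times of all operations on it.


Machine loads:
  Machine 1: 3 + 7 + 8 = 18
  Machine 2: 2 + 3 + 10 = 15
  Machine 3: 2 + 8 + 8 = 18
Max machine load = 18
Job totals:
  Job 1: 7
  Job 2: 18
  Job 3: 26
Max job total = 26
Lower bound = max(18, 26) = 26

26


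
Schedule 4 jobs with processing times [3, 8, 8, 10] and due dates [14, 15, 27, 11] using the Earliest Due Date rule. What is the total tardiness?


Sort by due date (EDD order): [(10, 11), (3, 14), (8, 15), (8, 27)]
Compute completion times and tardiness:
  Job 1: p=10, d=11, C=10, tardiness=max(0,10-11)=0
  Job 2: p=3, d=14, C=13, tardiness=max(0,13-14)=0
  Job 3: p=8, d=15, C=21, tardiness=max(0,21-15)=6
  Job 4: p=8, d=27, C=29, tardiness=max(0,29-27)=2
Total tardiness = 8

8


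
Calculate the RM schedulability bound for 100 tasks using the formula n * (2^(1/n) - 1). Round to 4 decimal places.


Compute 2^(1/100) = 1.0069555501
Subtract 1: 1.0069555501 - 1 = 0.0069555501
Multiply by n: 100 * 0.0069555501 = 0.6955550100
Round to 4 dp: 0.6956

0.6956


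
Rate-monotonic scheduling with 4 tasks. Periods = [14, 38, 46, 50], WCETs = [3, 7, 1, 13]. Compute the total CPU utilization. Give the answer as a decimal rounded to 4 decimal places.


Compute individual utilizations (exact fractions):
  Task 1: C/T = 3/14 (approx. 0.2143)
  Task 2: C/T = 7/38 (approx. 0.1842)
  Task 3: C/T = 1/46 (approx. 0.0217)
  Task 4: C/T = 13/50 (approx. 0.26)
Total utilization U = 3/14 + 7/38 + 1/46 + 13/50 = 52021/76475
Rounded to 4 decimal places: U = 0.6802
RM (Liu & Layland) bound for 4 tasks = 0.756828; compare with U = 52021/76475 (approx. 0.680235)
U <= bound, so schedulable by RM sufficient condition.

0.6802


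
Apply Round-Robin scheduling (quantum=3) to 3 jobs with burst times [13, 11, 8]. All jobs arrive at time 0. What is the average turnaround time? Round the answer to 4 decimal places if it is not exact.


Time quantum = 3
Execution trace:
  J1 runs 3 units, time = 3
  J2 runs 3 units, time = 6
  J3 runs 3 units, time = 9
  J1 runs 3 units, time = 12
  J2 runs 3 units, time = 15
  J3 runs 3 units, time = 18
  J1 runs 3 units, time = 21
  J2 runs 3 units, time = 24
  J3 runs 2 units, time = 26
  J1 runs 3 units, time = 29
  J2 runs 2 units, time = 31
  J1 runs 1 units, time = 32
Finish times: [32, 31, 26]
Average turnaround = 89/3 = 29.6667

29.6667


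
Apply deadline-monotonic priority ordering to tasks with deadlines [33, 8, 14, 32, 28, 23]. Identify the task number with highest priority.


Sort tasks by relative deadline (ascending):
  Task 2: deadline = 8
  Task 3: deadline = 14
  Task 6: deadline = 23
  Task 5: deadline = 28
  Task 4: deadline = 32
  Task 1: deadline = 33
Priority order (highest first): [2, 3, 6, 5, 4, 1]
Highest priority task = 2

2


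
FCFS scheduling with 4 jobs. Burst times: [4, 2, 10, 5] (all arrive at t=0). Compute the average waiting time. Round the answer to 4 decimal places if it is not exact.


FCFS order (as given): [4, 2, 10, 5]
Waiting times:
  Job 1: wait = 0
  Job 2: wait = 4
  Job 3: wait = 6
  Job 4: wait = 16
Sum of waiting times = 26
Average waiting time = 26/4 = 6.5

6.5


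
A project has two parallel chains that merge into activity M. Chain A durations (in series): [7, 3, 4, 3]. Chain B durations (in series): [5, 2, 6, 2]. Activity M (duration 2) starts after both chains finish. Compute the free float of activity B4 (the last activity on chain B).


ES(B4) = sum of predecessors on chain B = 13
EF(B4) = ES + duration = 13 + 2 = 15
Successor of B4 is M. ES(M) = max(sum(A), sum(B)) = max(17, 15) = 17
Free float = ES(successor) - EF(current) = 17 - 15 = 2

2


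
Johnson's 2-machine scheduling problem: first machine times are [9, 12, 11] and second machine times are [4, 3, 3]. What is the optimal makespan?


Apply Johnson's rule:
  Group 1 (a <= b): []
  Group 2 (a > b): [(1, 9, 4), (2, 12, 3), (3, 11, 3)]
Optimal job order: [1, 2, 3]
Schedule:
  Job 1: M1 done at 9, M2 done at 13
  Job 2: M1 done at 21, M2 done at 24
  Job 3: M1 done at 32, M2 done at 35
Makespan = 35

35


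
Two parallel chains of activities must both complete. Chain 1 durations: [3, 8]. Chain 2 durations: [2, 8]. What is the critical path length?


Path A total = 3 + 8 = 11
Path B total = 2 + 8 = 10
Critical path = longest path = max(11, 10) = 11

11


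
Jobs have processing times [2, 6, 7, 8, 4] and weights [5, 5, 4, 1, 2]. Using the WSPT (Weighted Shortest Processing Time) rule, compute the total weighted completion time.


Compute p/w ratios and sort ascending (WSPT): [(2, 5), (6, 5), (7, 4), (4, 2), (8, 1)]
Compute weighted completion times:
  Job (p=2,w=5): C=2, w*C=5*2=10
  Job (p=6,w=5): C=8, w*C=5*8=40
  Job (p=7,w=4): C=15, w*C=4*15=60
  Job (p=4,w=2): C=19, w*C=2*19=38
  Job (p=8,w=1): C=27, w*C=1*27=27
Total weighted completion time = 175

175


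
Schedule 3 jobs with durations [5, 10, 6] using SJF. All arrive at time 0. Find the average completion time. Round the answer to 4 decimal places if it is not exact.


SJF order (ascending): [5, 6, 10]
Completion times:
  Job 1: burst=5, C=5
  Job 2: burst=6, C=11
  Job 3: burst=10, C=21
Average completion = 37/3 = 12.3333

12.3333


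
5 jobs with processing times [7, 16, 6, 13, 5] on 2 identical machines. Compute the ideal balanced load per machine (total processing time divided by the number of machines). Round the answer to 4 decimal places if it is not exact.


Total processing time = 7 + 16 + 6 + 13 + 5 = 47
Number of machines = 2
Ideal balanced load = 47 / 2 = 23.5

23.5


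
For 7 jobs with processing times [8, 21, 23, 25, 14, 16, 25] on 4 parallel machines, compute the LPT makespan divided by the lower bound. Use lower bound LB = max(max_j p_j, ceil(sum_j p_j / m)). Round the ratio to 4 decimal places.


LPT order: [25, 25, 23, 21, 16, 14, 8]
Machine loads after assignment: [33, 25, 37, 37]
LPT makespan = 37
Lower bound = max(max_job, ceil(total/4)) = max(25, 33) = 33
Ratio = 37 / 33 = 1.1212

1.1212


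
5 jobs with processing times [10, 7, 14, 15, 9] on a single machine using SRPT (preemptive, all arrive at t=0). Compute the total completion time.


Since all jobs arrive at t=0, SRPT equals SPT ordering.
SPT order: [7, 9, 10, 14, 15]
Completion times:
  Job 1: p=7, C=7
  Job 2: p=9, C=16
  Job 3: p=10, C=26
  Job 4: p=14, C=40
  Job 5: p=15, C=55
Total completion time = 7 + 16 + 26 + 40 + 55 = 144

144


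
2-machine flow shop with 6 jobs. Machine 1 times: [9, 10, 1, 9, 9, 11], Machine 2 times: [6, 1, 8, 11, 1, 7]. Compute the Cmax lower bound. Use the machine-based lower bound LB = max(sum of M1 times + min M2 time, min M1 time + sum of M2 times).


LB1 = sum(M1 times) + min(M2 times) = 49 + 1 = 50
LB2 = min(M1 times) + sum(M2 times) = 1 + 34 = 35
Lower bound = max(LB1, LB2) = max(50, 35) = 50

50


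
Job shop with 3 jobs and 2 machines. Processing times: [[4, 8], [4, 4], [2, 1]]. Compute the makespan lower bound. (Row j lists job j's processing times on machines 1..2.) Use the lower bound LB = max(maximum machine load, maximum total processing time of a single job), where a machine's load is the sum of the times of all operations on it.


Machine loads:
  Machine 1: 4 + 4 + 2 = 10
  Machine 2: 8 + 4 + 1 = 13
Max machine load = 13
Job totals:
  Job 1: 12
  Job 2: 8
  Job 3: 3
Max job total = 12
Lower bound = max(13, 12) = 13

13


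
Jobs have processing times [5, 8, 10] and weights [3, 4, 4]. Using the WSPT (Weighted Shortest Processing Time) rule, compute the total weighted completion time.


Compute p/w ratios and sort ascending (WSPT): [(5, 3), (8, 4), (10, 4)]
Compute weighted completion times:
  Job (p=5,w=3): C=5, w*C=3*5=15
  Job (p=8,w=4): C=13, w*C=4*13=52
  Job (p=10,w=4): C=23, w*C=4*23=92
Total weighted completion time = 159

159


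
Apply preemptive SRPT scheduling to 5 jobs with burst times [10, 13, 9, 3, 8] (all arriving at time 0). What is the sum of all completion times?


Since all jobs arrive at t=0, SRPT equals SPT ordering.
SPT order: [3, 8, 9, 10, 13]
Completion times:
  Job 1: p=3, C=3
  Job 2: p=8, C=11
  Job 3: p=9, C=20
  Job 4: p=10, C=30
  Job 5: p=13, C=43
Total completion time = 3 + 11 + 20 + 30 + 43 = 107

107


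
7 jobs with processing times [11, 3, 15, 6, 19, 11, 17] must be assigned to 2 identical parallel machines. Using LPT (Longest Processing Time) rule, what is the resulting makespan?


Sort jobs in decreasing order (LPT): [19, 17, 15, 11, 11, 6, 3]
Assign each job to the least loaded machine:
  Machine 1: jobs [19, 11, 11], load = 41
  Machine 2: jobs [17, 15, 6, 3], load = 41
Makespan = max load = 41

41


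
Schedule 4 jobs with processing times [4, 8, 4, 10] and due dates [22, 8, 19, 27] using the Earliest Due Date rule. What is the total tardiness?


Sort by due date (EDD order): [(8, 8), (4, 19), (4, 22), (10, 27)]
Compute completion times and tardiness:
  Job 1: p=8, d=8, C=8, tardiness=max(0,8-8)=0
  Job 2: p=4, d=19, C=12, tardiness=max(0,12-19)=0
  Job 3: p=4, d=22, C=16, tardiness=max(0,16-22)=0
  Job 4: p=10, d=27, C=26, tardiness=max(0,26-27)=0
Total tardiness = 0

0


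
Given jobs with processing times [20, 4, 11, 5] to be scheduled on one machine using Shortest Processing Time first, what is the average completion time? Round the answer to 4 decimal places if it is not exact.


Sort jobs by processing time (SPT order): [4, 5, 11, 20]
Compute completion times sequentially:
  Job 1: processing = 4, completes at 4
  Job 2: processing = 5, completes at 9
  Job 3: processing = 11, completes at 20
  Job 4: processing = 20, completes at 40
Sum of completion times = 73
Average completion time = 73/4 = 18.25

18.25


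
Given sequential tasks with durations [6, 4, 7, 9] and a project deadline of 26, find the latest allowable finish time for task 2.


LF(activity 2) = deadline - sum of successor durations
Successors: activities 3 through 4 with durations [7, 9]
Sum of successor durations = 16
LF = 26 - 16 = 10

10


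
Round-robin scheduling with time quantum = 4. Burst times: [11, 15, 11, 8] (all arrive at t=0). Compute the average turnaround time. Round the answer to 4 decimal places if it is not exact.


Time quantum = 4
Execution trace:
  J1 runs 4 units, time = 4
  J2 runs 4 units, time = 8
  J3 runs 4 units, time = 12
  J4 runs 4 units, time = 16
  J1 runs 4 units, time = 20
  J2 runs 4 units, time = 24
  J3 runs 4 units, time = 28
  J4 runs 4 units, time = 32
  J1 runs 3 units, time = 35
  J2 runs 4 units, time = 39
  J3 runs 3 units, time = 42
  J2 runs 3 units, time = 45
Finish times: [35, 45, 42, 32]
Average turnaround = 154/4 = 38.5

38.5


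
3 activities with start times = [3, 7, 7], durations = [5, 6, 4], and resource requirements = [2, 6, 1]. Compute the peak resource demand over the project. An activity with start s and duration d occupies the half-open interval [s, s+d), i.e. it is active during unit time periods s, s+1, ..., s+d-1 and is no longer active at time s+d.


Each activity i is active on [start_i, start_i + duration_i).
Compute total resource usage per time slot:
  t=0: active resources = [], total = 0
  t=1: active resources = [], total = 0
  t=2: active resources = [], total = 0
  t=3: active resources = [2], total = 2
  t=4: active resources = [2], total = 2
  t=5: active resources = [2], total = 2
  t=6: active resources = [2], total = 2
  t=7: active resources = [2, 6, 1], total = 9
  t=8: active resources = [6, 1], total = 7
  t=9: active resources = [6, 1], total = 7
  t=10: active resources = [6, 1], total = 7
  t=11: active resources = [6], total = 6
  t=12: active resources = [6], total = 6
Peak resource demand = 9

9


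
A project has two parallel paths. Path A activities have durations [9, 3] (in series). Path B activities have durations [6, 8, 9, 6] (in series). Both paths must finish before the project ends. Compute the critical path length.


Path A total = 9 + 3 = 12
Path B total = 6 + 8 + 9 + 6 = 29
Critical path = longest path = max(12, 29) = 29

29


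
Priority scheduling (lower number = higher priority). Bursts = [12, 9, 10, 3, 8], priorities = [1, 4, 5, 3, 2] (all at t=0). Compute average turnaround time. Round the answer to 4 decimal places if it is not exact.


Sort by priority (ascending = highest first):
Order: [(1, 12), (2, 8), (3, 3), (4, 9), (5, 10)]
Completion times:
  Priority 1, burst=12, C=12
  Priority 2, burst=8, C=20
  Priority 3, burst=3, C=23
  Priority 4, burst=9, C=32
  Priority 5, burst=10, C=42
Average turnaround = 129/5 = 25.8

25.8


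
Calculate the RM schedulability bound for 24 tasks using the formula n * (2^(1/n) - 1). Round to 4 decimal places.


Compute 2^(1/24) = 1.0293022366
Subtract 1: 1.0293022366 - 1 = 0.0293022366
Multiply by n: 24 * 0.0293022366 = 0.7032536784
Round to 4 dp: 0.7033

0.7033


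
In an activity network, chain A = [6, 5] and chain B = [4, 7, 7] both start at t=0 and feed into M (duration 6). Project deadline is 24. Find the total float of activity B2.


Forward pass: ES(B2) = sum of predecessors on chain B = 4
EF = ES + duration = 4 + 7 = 11
Backward pass: LF(M) = deadline = 24; LS(M) = 24 - 6 = 18
LF(B2) = LS(M) - sum(successors on chain B) = 18 - 7 = 11
LS = LF - duration = 11 - 7 = 4
Total float = LS - ES = 4 - 4 = 0

0


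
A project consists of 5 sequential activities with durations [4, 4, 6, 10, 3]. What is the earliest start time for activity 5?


Activity 5 starts after activities 1 through 4 complete.
Predecessor durations: [4, 4, 6, 10]
ES = 4 + 4 + 6 + 10 = 24

24


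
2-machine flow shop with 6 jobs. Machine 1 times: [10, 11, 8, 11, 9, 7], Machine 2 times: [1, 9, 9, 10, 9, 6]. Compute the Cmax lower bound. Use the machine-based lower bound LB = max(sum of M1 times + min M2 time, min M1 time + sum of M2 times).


LB1 = sum(M1 times) + min(M2 times) = 56 + 1 = 57
LB2 = min(M1 times) + sum(M2 times) = 7 + 44 = 51
Lower bound = max(LB1, LB2) = max(57, 51) = 57

57


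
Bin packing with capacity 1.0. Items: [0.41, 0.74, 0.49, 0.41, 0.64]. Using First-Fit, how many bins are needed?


Place items sequentially using First-Fit:
  Item 0.41 -> new Bin 1
  Item 0.74 -> new Bin 2
  Item 0.49 -> Bin 1 (now 0.9)
  Item 0.41 -> new Bin 3
  Item 0.64 -> new Bin 4
Total bins used = 4

4


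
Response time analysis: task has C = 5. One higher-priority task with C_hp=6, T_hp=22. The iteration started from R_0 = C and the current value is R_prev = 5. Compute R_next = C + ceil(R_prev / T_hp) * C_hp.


R_next = C + ceil(R_prev / T_hp) * C_hp
ceil(5 / 22) = ceil(0.2273) = 1
Interference = 1 * 6 = 6
R_next = 5 + 6 = 11

11


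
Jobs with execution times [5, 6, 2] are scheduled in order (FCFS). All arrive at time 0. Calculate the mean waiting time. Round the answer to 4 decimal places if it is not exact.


FCFS order (as given): [5, 6, 2]
Waiting times:
  Job 1: wait = 0
  Job 2: wait = 5
  Job 3: wait = 11
Sum of waiting times = 16
Average waiting time = 16/3 = 5.3333

5.3333


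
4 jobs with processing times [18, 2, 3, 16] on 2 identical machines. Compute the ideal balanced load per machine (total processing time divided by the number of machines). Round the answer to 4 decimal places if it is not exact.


Total processing time = 18 + 2 + 3 + 16 = 39
Number of machines = 2
Ideal balanced load = 39 / 2 = 19.5

19.5


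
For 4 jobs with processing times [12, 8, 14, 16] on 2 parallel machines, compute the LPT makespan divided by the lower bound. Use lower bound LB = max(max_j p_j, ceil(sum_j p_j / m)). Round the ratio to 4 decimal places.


LPT order: [16, 14, 12, 8]
Machine loads after assignment: [24, 26]
LPT makespan = 26
Lower bound = max(max_job, ceil(total/2)) = max(16, 25) = 25
Ratio = 26 / 25 = 1.04

1.04


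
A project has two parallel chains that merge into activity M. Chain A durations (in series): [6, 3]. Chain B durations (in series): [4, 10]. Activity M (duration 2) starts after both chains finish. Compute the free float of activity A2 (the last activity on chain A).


ES(A2) = sum of predecessors on chain A = 6
EF(A2) = ES + duration = 6 + 3 = 9
Successor of A2 is M. ES(M) = max(sum(A), sum(B)) = max(9, 14) = 14
Free float = ES(successor) - EF(current) = 14 - 9 = 5

5


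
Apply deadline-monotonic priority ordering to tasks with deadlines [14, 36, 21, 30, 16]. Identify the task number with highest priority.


Sort tasks by relative deadline (ascending):
  Task 1: deadline = 14
  Task 5: deadline = 16
  Task 3: deadline = 21
  Task 4: deadline = 30
  Task 2: deadline = 36
Priority order (highest first): [1, 5, 3, 4, 2]
Highest priority task = 1

1


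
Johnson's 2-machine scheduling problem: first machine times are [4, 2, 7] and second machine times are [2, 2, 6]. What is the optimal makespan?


Apply Johnson's rule:
  Group 1 (a <= b): [(2, 2, 2)]
  Group 2 (a > b): [(3, 7, 6), (1, 4, 2)]
Optimal job order: [2, 3, 1]
Schedule:
  Job 2: M1 done at 2, M2 done at 4
  Job 3: M1 done at 9, M2 done at 15
  Job 1: M1 done at 13, M2 done at 17
Makespan = 17

17


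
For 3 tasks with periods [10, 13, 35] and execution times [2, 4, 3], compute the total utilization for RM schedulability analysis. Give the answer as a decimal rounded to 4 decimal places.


Compute individual utilizations (exact fractions):
  Task 1: C/T = 2/10 = 1/5 (approx. 0.2)
  Task 2: C/T = 4/13 (approx. 0.3077)
  Task 3: C/T = 3/35 (approx. 0.0857)
Total utilization U = 1/5 + 4/13 + 3/35 = 54/91
Rounded to 4 decimal places: U = 0.5934
RM (Liu & Layland) bound for 3 tasks = 0.779763; compare with U = 54/91 (approx. 0.593407)
U <= bound, so schedulable by RM sufficient condition.

0.5934


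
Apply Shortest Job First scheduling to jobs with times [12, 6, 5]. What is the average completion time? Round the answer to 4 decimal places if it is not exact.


SJF order (ascending): [5, 6, 12]
Completion times:
  Job 1: burst=5, C=5
  Job 2: burst=6, C=11
  Job 3: burst=12, C=23
Average completion = 39/3 = 13.0

13.0


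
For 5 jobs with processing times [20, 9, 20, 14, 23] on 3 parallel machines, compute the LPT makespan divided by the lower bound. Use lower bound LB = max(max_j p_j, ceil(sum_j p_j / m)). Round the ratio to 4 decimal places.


LPT order: [23, 20, 20, 14, 9]
Machine loads after assignment: [23, 34, 29]
LPT makespan = 34
Lower bound = max(max_job, ceil(total/3)) = max(23, 29) = 29
Ratio = 34 / 29 = 1.1724

1.1724


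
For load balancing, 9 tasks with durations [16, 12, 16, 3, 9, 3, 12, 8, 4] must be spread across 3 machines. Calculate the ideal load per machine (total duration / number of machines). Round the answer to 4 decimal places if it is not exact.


Total processing time = 16 + 12 + 16 + 3 + 9 + 3 + 12 + 8 + 4 = 83
Number of machines = 3
Ideal balanced load = 83 / 3 = 27.6667

27.6667


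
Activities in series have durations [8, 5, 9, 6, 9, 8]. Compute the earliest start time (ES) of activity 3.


Activity 3 starts after activities 1 through 2 complete.
Predecessor durations: [8, 5]
ES = 8 + 5 = 13

13


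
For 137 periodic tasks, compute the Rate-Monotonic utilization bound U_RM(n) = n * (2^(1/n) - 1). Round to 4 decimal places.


Compute 2^(1/137) = 1.0050722892
Subtract 1: 1.0050722892 - 1 = 0.0050722892
Multiply by n: 137 * 0.0050722892 = 0.6949036204
Round to 4 dp: 0.6949

0.6949


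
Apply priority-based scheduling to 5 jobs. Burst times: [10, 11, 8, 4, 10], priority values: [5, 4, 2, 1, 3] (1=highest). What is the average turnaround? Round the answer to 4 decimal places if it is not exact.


Sort by priority (ascending = highest first):
Order: [(1, 4), (2, 8), (3, 10), (4, 11), (5, 10)]
Completion times:
  Priority 1, burst=4, C=4
  Priority 2, burst=8, C=12
  Priority 3, burst=10, C=22
  Priority 4, burst=11, C=33
  Priority 5, burst=10, C=43
Average turnaround = 114/5 = 22.8

22.8


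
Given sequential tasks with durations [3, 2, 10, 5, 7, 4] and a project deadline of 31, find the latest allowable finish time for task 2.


LF(activity 2) = deadline - sum of successor durations
Successors: activities 3 through 6 with durations [10, 5, 7, 4]
Sum of successor durations = 26
LF = 31 - 26 = 5

5


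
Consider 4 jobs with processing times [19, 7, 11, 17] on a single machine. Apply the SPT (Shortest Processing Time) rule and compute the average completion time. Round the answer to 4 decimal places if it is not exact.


Sort jobs by processing time (SPT order): [7, 11, 17, 19]
Compute completion times sequentially:
  Job 1: processing = 7, completes at 7
  Job 2: processing = 11, completes at 18
  Job 3: processing = 17, completes at 35
  Job 4: processing = 19, completes at 54
Sum of completion times = 114
Average completion time = 114/4 = 28.5

28.5


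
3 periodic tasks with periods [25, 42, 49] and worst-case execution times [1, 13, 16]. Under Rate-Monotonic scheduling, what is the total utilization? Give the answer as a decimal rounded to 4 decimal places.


Compute individual utilizations (exact fractions):
  Task 1: C/T = 1/25 (approx. 0.04)
  Task 2: C/T = 13/42 (approx. 0.3095)
  Task 3: C/T = 16/49 (approx. 0.3265)
Total utilization U = 1/25 + 13/42 + 16/49 = 4969/7350
Rounded to 4 decimal places: U = 0.6761
RM (Liu & Layland) bound for 3 tasks = 0.779763; compare with U = 4969/7350 (approx. 0.676054)
U <= bound, so schedulable by RM sufficient condition.

0.6761


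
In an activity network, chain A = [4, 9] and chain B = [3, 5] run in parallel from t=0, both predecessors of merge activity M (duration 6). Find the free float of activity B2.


ES(B2) = sum of predecessors on chain B = 3
EF(B2) = ES + duration = 3 + 5 = 8
Successor of B2 is M. ES(M) = max(sum(A), sum(B)) = max(13, 8) = 13
Free float = ES(successor) - EF(current) = 13 - 8 = 5

5


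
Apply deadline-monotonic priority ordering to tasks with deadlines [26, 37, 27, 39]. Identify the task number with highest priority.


Sort tasks by relative deadline (ascending):
  Task 1: deadline = 26
  Task 3: deadline = 27
  Task 2: deadline = 37
  Task 4: deadline = 39
Priority order (highest first): [1, 3, 2, 4]
Highest priority task = 1

1


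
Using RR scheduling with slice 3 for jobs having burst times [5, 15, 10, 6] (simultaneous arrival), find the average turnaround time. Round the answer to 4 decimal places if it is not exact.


Time quantum = 3
Execution trace:
  J1 runs 3 units, time = 3
  J2 runs 3 units, time = 6
  J3 runs 3 units, time = 9
  J4 runs 3 units, time = 12
  J1 runs 2 units, time = 14
  J2 runs 3 units, time = 17
  J3 runs 3 units, time = 20
  J4 runs 3 units, time = 23
  J2 runs 3 units, time = 26
  J3 runs 3 units, time = 29
  J2 runs 3 units, time = 32
  J3 runs 1 units, time = 33
  J2 runs 3 units, time = 36
Finish times: [14, 36, 33, 23]
Average turnaround = 106/4 = 26.5

26.5


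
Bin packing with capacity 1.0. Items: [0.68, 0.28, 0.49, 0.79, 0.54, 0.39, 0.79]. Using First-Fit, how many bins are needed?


Place items sequentially using First-Fit:
  Item 0.68 -> new Bin 1
  Item 0.28 -> Bin 1 (now 0.96)
  Item 0.49 -> new Bin 2
  Item 0.79 -> new Bin 3
  Item 0.54 -> new Bin 4
  Item 0.39 -> Bin 2 (now 0.88)
  Item 0.79 -> new Bin 5
Total bins used = 5

5


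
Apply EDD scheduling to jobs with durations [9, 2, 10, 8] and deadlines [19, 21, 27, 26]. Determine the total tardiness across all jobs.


Sort by due date (EDD order): [(9, 19), (2, 21), (8, 26), (10, 27)]
Compute completion times and tardiness:
  Job 1: p=9, d=19, C=9, tardiness=max(0,9-19)=0
  Job 2: p=2, d=21, C=11, tardiness=max(0,11-21)=0
  Job 3: p=8, d=26, C=19, tardiness=max(0,19-26)=0
  Job 4: p=10, d=27, C=29, tardiness=max(0,29-27)=2
Total tardiness = 2

2


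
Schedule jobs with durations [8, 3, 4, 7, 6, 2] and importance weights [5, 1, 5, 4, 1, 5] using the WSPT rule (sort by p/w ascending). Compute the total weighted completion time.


Compute p/w ratios and sort ascending (WSPT): [(2, 5), (4, 5), (8, 5), (7, 4), (3, 1), (6, 1)]
Compute weighted completion times:
  Job (p=2,w=5): C=2, w*C=5*2=10
  Job (p=4,w=5): C=6, w*C=5*6=30
  Job (p=8,w=5): C=14, w*C=5*14=70
  Job (p=7,w=4): C=21, w*C=4*21=84
  Job (p=3,w=1): C=24, w*C=1*24=24
  Job (p=6,w=1): C=30, w*C=1*30=30
Total weighted completion time = 248

248


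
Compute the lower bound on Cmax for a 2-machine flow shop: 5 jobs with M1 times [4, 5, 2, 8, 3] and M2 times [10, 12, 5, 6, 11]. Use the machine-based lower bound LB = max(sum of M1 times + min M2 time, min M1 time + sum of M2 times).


LB1 = sum(M1 times) + min(M2 times) = 22 + 5 = 27
LB2 = min(M1 times) + sum(M2 times) = 2 + 44 = 46
Lower bound = max(LB1, LB2) = max(27, 46) = 46

46


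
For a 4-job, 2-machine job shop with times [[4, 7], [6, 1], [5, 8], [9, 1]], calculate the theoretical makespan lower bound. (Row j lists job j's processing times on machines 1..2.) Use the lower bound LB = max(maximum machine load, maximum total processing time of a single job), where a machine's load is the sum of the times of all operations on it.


Machine loads:
  Machine 1: 4 + 6 + 5 + 9 = 24
  Machine 2: 7 + 1 + 8 + 1 = 17
Max machine load = 24
Job totals:
  Job 1: 11
  Job 2: 7
  Job 3: 13
  Job 4: 10
Max job total = 13
Lower bound = max(24, 13) = 24

24


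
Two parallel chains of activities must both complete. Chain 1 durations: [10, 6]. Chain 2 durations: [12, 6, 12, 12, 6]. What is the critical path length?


Path A total = 10 + 6 = 16
Path B total = 12 + 6 + 12 + 12 + 6 = 48
Critical path = longest path = max(16, 48) = 48

48


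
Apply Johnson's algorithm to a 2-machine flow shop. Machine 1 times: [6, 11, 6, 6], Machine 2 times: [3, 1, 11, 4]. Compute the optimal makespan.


Apply Johnson's rule:
  Group 1 (a <= b): [(3, 6, 11)]
  Group 2 (a > b): [(4, 6, 4), (1, 6, 3), (2, 11, 1)]
Optimal job order: [3, 4, 1, 2]
Schedule:
  Job 3: M1 done at 6, M2 done at 17
  Job 4: M1 done at 12, M2 done at 21
  Job 1: M1 done at 18, M2 done at 24
  Job 2: M1 done at 29, M2 done at 30
Makespan = 30

30


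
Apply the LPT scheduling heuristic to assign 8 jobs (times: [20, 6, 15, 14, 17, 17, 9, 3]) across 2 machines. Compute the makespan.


Sort jobs in decreasing order (LPT): [20, 17, 17, 15, 14, 9, 6, 3]
Assign each job to the least loaded machine:
  Machine 1: jobs [20, 15, 9, 6], load = 50
  Machine 2: jobs [17, 17, 14, 3], load = 51
Makespan = max load = 51

51


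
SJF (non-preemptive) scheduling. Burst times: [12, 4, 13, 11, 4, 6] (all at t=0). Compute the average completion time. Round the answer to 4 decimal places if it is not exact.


SJF order (ascending): [4, 4, 6, 11, 12, 13]
Completion times:
  Job 1: burst=4, C=4
  Job 2: burst=4, C=8
  Job 3: burst=6, C=14
  Job 4: burst=11, C=25
  Job 5: burst=12, C=37
  Job 6: burst=13, C=50
Average completion = 138/6 = 23.0

23.0


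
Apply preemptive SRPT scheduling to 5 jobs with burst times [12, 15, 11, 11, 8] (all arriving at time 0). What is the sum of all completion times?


Since all jobs arrive at t=0, SRPT equals SPT ordering.
SPT order: [8, 11, 11, 12, 15]
Completion times:
  Job 1: p=8, C=8
  Job 2: p=11, C=19
  Job 3: p=11, C=30
  Job 4: p=12, C=42
  Job 5: p=15, C=57
Total completion time = 8 + 19 + 30 + 42 + 57 = 156

156


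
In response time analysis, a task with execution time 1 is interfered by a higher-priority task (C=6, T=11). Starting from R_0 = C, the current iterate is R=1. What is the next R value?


R_next = C + ceil(R_prev / T_hp) * C_hp
ceil(1 / 11) = ceil(0.0909) = 1
Interference = 1 * 6 = 6
R_next = 1 + 6 = 7

7


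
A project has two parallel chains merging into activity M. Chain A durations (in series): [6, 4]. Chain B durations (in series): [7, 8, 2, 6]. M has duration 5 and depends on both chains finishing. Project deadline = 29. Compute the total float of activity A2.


Forward pass: ES(A2) = sum of predecessors on chain A = 6
EF = ES + duration = 6 + 4 = 10
Backward pass: LF(M) = deadline = 29; LS(M) = 29 - 5 = 24
LF(A2) = LS(M) - sum(successors on chain A) = 24 - 0 = 24
LS = LF - duration = 24 - 4 = 20
Total float = LS - ES = 20 - 6 = 14

14


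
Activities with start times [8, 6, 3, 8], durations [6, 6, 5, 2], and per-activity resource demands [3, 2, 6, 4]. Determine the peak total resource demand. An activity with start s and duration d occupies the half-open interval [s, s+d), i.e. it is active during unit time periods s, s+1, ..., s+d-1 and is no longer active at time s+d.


Each activity i is active on [start_i, start_i + duration_i).
Compute total resource usage per time slot:
  t=0: active resources = [], total = 0
  t=1: active resources = [], total = 0
  t=2: active resources = [], total = 0
  t=3: active resources = [6], total = 6
  t=4: active resources = [6], total = 6
  t=5: active resources = [6], total = 6
  t=6: active resources = [2, 6], total = 8
  t=7: active resources = [2, 6], total = 8
  t=8: active resources = [3, 2, 4], total = 9
  t=9: active resources = [3, 2, 4], total = 9
  t=10: active resources = [3, 2], total = 5
  t=11: active resources = [3, 2], total = 5
  t=12: active resources = [3], total = 3
  t=13: active resources = [3], total = 3
Peak resource demand = 9

9


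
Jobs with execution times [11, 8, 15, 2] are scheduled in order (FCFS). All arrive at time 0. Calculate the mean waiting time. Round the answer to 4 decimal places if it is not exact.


FCFS order (as given): [11, 8, 15, 2]
Waiting times:
  Job 1: wait = 0
  Job 2: wait = 11
  Job 3: wait = 19
  Job 4: wait = 34
Sum of waiting times = 64
Average waiting time = 64/4 = 16.0

16.0


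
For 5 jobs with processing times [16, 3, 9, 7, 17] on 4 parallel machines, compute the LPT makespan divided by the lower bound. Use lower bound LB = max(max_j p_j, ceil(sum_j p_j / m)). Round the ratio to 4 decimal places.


LPT order: [17, 16, 9, 7, 3]
Machine loads after assignment: [17, 16, 9, 10]
LPT makespan = 17
Lower bound = max(max_job, ceil(total/4)) = max(17, 13) = 17
Ratio = 17 / 17 = 1.0

1.0


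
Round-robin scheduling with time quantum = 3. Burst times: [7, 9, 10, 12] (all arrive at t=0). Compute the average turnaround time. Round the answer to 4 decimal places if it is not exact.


Time quantum = 3
Execution trace:
  J1 runs 3 units, time = 3
  J2 runs 3 units, time = 6
  J3 runs 3 units, time = 9
  J4 runs 3 units, time = 12
  J1 runs 3 units, time = 15
  J2 runs 3 units, time = 18
  J3 runs 3 units, time = 21
  J4 runs 3 units, time = 24
  J1 runs 1 units, time = 25
  J2 runs 3 units, time = 28
  J3 runs 3 units, time = 31
  J4 runs 3 units, time = 34
  J3 runs 1 units, time = 35
  J4 runs 3 units, time = 38
Finish times: [25, 28, 35, 38]
Average turnaround = 126/4 = 31.5

31.5


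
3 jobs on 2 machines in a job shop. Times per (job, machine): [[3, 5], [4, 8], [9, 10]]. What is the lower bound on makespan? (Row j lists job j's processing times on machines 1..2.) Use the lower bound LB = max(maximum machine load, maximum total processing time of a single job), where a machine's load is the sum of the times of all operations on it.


Machine loads:
  Machine 1: 3 + 4 + 9 = 16
  Machine 2: 5 + 8 + 10 = 23
Max machine load = 23
Job totals:
  Job 1: 8
  Job 2: 12
  Job 3: 19
Max job total = 19
Lower bound = max(23, 19) = 23

23


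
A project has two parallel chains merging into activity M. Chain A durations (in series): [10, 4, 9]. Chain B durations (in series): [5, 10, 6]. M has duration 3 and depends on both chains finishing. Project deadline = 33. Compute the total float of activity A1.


Forward pass: ES(A1) = sum of predecessors on chain A = 0
EF = ES + duration = 0 + 10 = 10
Backward pass: LF(M) = deadline = 33; LS(M) = 33 - 3 = 30
LF(A1) = LS(M) - sum(successors on chain A) = 30 - 13 = 17
LS = LF - duration = 17 - 10 = 7
Total float = LS - ES = 7 - 0 = 7

7


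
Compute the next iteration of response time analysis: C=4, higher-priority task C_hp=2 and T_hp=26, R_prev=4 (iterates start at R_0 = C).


R_next = C + ceil(R_prev / T_hp) * C_hp
ceil(4 / 26) = ceil(0.1538) = 1
Interference = 1 * 2 = 2
R_next = 4 + 2 = 6

6


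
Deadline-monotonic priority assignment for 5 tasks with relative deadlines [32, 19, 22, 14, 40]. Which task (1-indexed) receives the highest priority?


Sort tasks by relative deadline (ascending):
  Task 4: deadline = 14
  Task 2: deadline = 19
  Task 3: deadline = 22
  Task 1: deadline = 32
  Task 5: deadline = 40
Priority order (highest first): [4, 2, 3, 1, 5]
Highest priority task = 4

4


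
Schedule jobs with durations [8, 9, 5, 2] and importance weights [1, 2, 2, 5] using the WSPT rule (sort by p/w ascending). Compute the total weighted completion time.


Compute p/w ratios and sort ascending (WSPT): [(2, 5), (5, 2), (9, 2), (8, 1)]
Compute weighted completion times:
  Job (p=2,w=5): C=2, w*C=5*2=10
  Job (p=5,w=2): C=7, w*C=2*7=14
  Job (p=9,w=2): C=16, w*C=2*16=32
  Job (p=8,w=1): C=24, w*C=1*24=24
Total weighted completion time = 80

80


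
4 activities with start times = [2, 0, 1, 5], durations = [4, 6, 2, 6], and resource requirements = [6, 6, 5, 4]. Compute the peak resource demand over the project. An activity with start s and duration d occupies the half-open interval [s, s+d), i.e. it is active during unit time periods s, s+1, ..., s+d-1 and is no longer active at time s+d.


Each activity i is active on [start_i, start_i + duration_i).
Compute total resource usage per time slot:
  t=0: active resources = [6], total = 6
  t=1: active resources = [6, 5], total = 11
  t=2: active resources = [6, 6, 5], total = 17
  t=3: active resources = [6, 6], total = 12
  t=4: active resources = [6, 6], total = 12
  t=5: active resources = [6, 6, 4], total = 16
  t=6: active resources = [4], total = 4
  t=7: active resources = [4], total = 4
  t=8: active resources = [4], total = 4
  t=9: active resources = [4], total = 4
  t=10: active resources = [4], total = 4
Peak resource demand = 17

17


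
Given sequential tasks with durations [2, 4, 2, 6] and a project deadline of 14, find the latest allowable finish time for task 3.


LF(activity 3) = deadline - sum of successor durations
Successors: activities 4 through 4 with durations [6]
Sum of successor durations = 6
LF = 14 - 6 = 8

8


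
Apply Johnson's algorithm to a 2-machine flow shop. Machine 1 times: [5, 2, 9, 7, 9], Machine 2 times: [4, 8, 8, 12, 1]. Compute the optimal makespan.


Apply Johnson's rule:
  Group 1 (a <= b): [(2, 2, 8), (4, 7, 12)]
  Group 2 (a > b): [(3, 9, 8), (1, 5, 4), (5, 9, 1)]
Optimal job order: [2, 4, 3, 1, 5]
Schedule:
  Job 2: M1 done at 2, M2 done at 10
  Job 4: M1 done at 9, M2 done at 22
  Job 3: M1 done at 18, M2 done at 30
  Job 1: M1 done at 23, M2 done at 34
  Job 5: M1 done at 32, M2 done at 35
Makespan = 35

35


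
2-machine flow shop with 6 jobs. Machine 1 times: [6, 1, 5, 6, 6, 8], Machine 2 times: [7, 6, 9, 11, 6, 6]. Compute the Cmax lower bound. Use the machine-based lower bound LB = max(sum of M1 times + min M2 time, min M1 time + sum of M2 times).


LB1 = sum(M1 times) + min(M2 times) = 32 + 6 = 38
LB2 = min(M1 times) + sum(M2 times) = 1 + 45 = 46
Lower bound = max(LB1, LB2) = max(38, 46) = 46

46


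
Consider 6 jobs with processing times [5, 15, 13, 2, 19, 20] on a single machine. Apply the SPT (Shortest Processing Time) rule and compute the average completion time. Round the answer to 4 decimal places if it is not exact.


Sort jobs by processing time (SPT order): [2, 5, 13, 15, 19, 20]
Compute completion times sequentially:
  Job 1: processing = 2, completes at 2
  Job 2: processing = 5, completes at 7
  Job 3: processing = 13, completes at 20
  Job 4: processing = 15, completes at 35
  Job 5: processing = 19, completes at 54
  Job 6: processing = 20, completes at 74
Sum of completion times = 192
Average completion time = 192/6 = 32.0

32.0


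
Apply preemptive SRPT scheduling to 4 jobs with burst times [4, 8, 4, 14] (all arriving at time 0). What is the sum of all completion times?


Since all jobs arrive at t=0, SRPT equals SPT ordering.
SPT order: [4, 4, 8, 14]
Completion times:
  Job 1: p=4, C=4
  Job 2: p=4, C=8
  Job 3: p=8, C=16
  Job 4: p=14, C=30
Total completion time = 4 + 8 + 16 + 30 = 58

58


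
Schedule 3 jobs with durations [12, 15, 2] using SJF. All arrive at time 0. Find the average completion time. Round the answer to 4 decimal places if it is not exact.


SJF order (ascending): [2, 12, 15]
Completion times:
  Job 1: burst=2, C=2
  Job 2: burst=12, C=14
  Job 3: burst=15, C=29
Average completion = 45/3 = 15.0

15.0


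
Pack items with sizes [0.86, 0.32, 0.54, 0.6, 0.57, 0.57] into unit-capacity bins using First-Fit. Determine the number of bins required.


Place items sequentially using First-Fit:
  Item 0.86 -> new Bin 1
  Item 0.32 -> new Bin 2
  Item 0.54 -> Bin 2 (now 0.86)
  Item 0.6 -> new Bin 3
  Item 0.57 -> new Bin 4
  Item 0.57 -> new Bin 5
Total bins used = 5

5


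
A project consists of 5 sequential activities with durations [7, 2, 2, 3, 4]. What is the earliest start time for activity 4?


Activity 4 starts after activities 1 through 3 complete.
Predecessor durations: [7, 2, 2]
ES = 7 + 2 + 2 = 11

11
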